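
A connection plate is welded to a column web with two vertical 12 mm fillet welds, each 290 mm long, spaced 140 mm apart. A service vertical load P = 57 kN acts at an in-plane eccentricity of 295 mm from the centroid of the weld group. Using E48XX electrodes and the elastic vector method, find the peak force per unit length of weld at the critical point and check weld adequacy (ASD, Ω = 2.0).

E48XX → F_EXX = 480 MPa.
Total weld length L_w = 580 mm. Treat welds as unit-width lines.
Polar moment about centroid: J = 2[d³/12 + d(b/2)²] = 2[290³/12 + 290×70²] = 6907000 mm³.
Direct shear f_v = P/L_w = 57×10³ / 580 = 98.28 N/mm (vertical).
Torsion M = P·e = 57×10³ × 295 = 16815000 N·mm.
Critical point at (x, y) = (70, 145) from centroid. f_tx = M·y/J = 353 N/mm; f_ty = M·x/J = 170.4 N/mm.
Resultant f_max = √[f_tx² + (f_v + f_ty)²] = √[353² + (98.28 + 170.4)²] = 443.6 N/mm.
Capacity per unit length: r_n/Ω = (1/2.0) × 0.6 × 480 × (0.707 × 12) = 1222 N/mm.
443.6 ≤ 1222 → adequate.

f_max ≈ 444 N/mm; adequate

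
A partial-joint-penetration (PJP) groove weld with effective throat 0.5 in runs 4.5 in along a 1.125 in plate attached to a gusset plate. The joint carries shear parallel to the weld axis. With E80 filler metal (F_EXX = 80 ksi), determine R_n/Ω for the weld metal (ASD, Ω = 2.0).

Effective throat (given) t_e = 0.5 in.
A_we = 0.5 × 4.5 = 2.25 in².
F_nw = 0.6 F_EXX = 48 ksi.
R_n/Ω = (48 × 2.25) / 2.0 = 54 kip.

R_n/Ω ≈ 54 kip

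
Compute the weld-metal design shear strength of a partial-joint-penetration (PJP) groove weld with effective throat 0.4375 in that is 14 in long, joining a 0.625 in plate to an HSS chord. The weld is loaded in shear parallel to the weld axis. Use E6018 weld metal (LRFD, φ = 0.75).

φR_n ≈ 165 kip

E60XX → F_EXX = 60 ksi.
Effective throat (given) t_e = 0.4375 in.
A_we = 0.4375 × 14 = 6.125 in².
F_nw = 0.6 F_EXX = 36 ksi.
φR_n = 0.75 × 36 × 6.125 = 165.4 kip.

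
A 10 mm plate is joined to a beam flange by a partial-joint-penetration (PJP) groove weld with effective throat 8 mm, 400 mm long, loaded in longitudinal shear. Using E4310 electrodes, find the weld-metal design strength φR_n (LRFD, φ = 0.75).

E43XX → F_EXX = 430 MPa.
Effective throat (given) t_e = 8 mm.
A_we = 8 × 400 = 3200 mm².
F_nw = 0.6 F_EXX = 258 MPa.
φR_n = 0.75 × 258 × 3200 × 10⁻³ = 619.2 kN.

φR_n ≈ 619 kN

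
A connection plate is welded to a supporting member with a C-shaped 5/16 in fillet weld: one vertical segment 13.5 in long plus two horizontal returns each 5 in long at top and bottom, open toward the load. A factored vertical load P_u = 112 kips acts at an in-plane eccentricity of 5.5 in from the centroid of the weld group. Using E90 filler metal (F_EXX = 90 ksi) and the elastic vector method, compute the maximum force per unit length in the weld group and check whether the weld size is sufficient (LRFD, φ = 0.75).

f_max ≈ 10 kip/in; NOT adequate

Total weld length L_w = 23.5 in. Treat welds as unit-width lines.
Centroid: x̄ = 2×5×2.5 / 23.5 = 1.064 in from the vertical weld.
Polar moment about centroid: J = I_x + I_y = [13.5³/12 + 2×5×6.75²] + [13.5×1.064² + 2(5³/12 + 5×1.436²)] = 717.4 in³.
Direct shear f_v = P/L_w = 112 / 23.5 = 4.766 kip/in (vertical).
Torsion M = P·e = 112 × 5.5 = 616 kip·in.
Critical point at (x, y) = (3.936, 6.75) from centroid. f_tx = M·y/J = 5.796 kip/in; f_ty = M·x/J = 3.38 kip/in.
Resultant f_max = √[f_tx² + (f_v + f_ty)²] = √[5.796² + (4.766 + 3.38)²] = 9.997 kip/in.
Capacity per unit length: φr_n = 0.75 × 0.6 × 90 × (0.707 × 0.3125) = 8.948 kip/in.
9.997 > 8.948 → NOT adequate.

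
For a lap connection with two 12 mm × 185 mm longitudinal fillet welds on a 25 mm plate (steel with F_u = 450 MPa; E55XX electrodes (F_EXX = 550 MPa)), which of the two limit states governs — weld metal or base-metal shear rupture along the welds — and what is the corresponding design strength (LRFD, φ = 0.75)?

φR_n ≈ 777 kN (weld metal governs)

t_e = 0.707 × 12 = 8.484 mm; L = 370 mm.
Weld metal: φR_n = 0.75 × 0.6 × 550 × 8.484 × 370 × 10⁻³ = 776.9 kN.
Base metal (shear rupture): φR_n = 0.75 × 0.6 × 450 × 25 × 370 × 10⁻³ = 1873 kN.
Governing: weld metal.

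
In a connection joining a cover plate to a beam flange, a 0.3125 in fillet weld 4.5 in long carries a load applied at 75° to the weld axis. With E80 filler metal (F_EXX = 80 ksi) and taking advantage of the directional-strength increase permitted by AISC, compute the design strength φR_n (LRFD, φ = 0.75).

φR_n ≈ 52.8 kips

t_e = 0.707 × 0.3125 = 0.2209 in; A_we = 0.2209 × 4.5 = 0.9942 in².
Directional factor: 1.0 + 0.5 sin^1.5(75°) = 1.475.
F_nw = 0.6 × 80 × 1.475 = 70.78 ksi.
φR_n = 0.75 × 70.78 × 0.9942 = 52.78 kips.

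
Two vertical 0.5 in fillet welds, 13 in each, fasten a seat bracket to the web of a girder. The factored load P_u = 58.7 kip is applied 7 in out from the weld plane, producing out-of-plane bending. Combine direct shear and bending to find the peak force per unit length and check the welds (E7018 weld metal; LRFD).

E70XX → F_EXX = 70 ksi.
L_w = 2 × 13 = 26 in; section modulus (unit throat) S = 2 × L²/6 = 56.33 in².
Direct shear f_v = P/L_w = 58.7/26 = 2.258 kip/in.
Moment M = P × e = 58.7 × 7 = 410.9 kip·in; bending f_b = M/S = 7.294 kip/in.
f_max = √(f_v² + f_b²) = √(2.258² + 7.294²) = 7.635 kip/in.
φr_n = 0.75 × 0.6 × 70 × (0.707 × 0.5) = 11.14 kip/in → adequate.

f_max ≈ 7.64 kip/in; adequate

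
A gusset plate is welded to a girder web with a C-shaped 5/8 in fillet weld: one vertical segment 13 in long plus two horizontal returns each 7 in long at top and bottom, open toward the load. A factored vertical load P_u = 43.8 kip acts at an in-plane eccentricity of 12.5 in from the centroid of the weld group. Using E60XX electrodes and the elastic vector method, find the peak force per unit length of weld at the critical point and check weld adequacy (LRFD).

E60XX → F_EXX = 60 ksi.
Total weld length L_w = 27 in. Treat welds as unit-width lines.
Centroid: x̄ = 2×7×3.5 / 27 = 1.815 in from the vertical weld.
Polar moment about centroid: J = I_x + I_y = [13³/12 + 2×7×6.5²] + [13×1.815² + 2(7³/12 + 7×1.685²)] = 914.3 in³.
Direct shear f_v = P/L_w = 43.8 / 27 = 1.622 kip/in (vertical).
Torsion M = P·e = 43.8 × 12.5 = 547.5 kip·in.
Critical point at (x, y) = (5.185, 6.5) from centroid. f_tx = M·y/J = 3.892 kip/in; f_ty = M·x/J = 3.105 kip/in.
Resultant f_max = √[f_tx² + (f_v + f_ty)²] = √[3.892² + (1.622 + 3.105)²] = 6.123 kip/in.
Capacity per unit length: φr_n = 0.75 × 0.6 × 60 × (0.707 × 0.625) = 11.93 kip/in.
6.123 ≤ 11.93 → adequate.

f_max ≈ 6.12 kip/in; adequate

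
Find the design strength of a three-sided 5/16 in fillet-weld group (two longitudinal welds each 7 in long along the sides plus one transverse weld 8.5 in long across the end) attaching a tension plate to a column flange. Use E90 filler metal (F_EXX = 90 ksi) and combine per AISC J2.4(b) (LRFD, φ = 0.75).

t_e = 0.707 × 0.3125 = 0.2209 in.
R_nwl = 0.6 × 90 × 0.2209 × 14 = 167 kip (longitudinal, 2 welds).
R_nwt = 0.6 × 90 × 0.2209 × 8.5 = 101.4 kip (transverse, base value).
(i) R_nwl + R_nwt = 268.4 kip; (ii) 0.85 R_nwl + 1.5 R_nwt = 294.1 kip.
R_n = max = 294.1 kip [governs: (ii)]; φR_n = 220.6 kip.

φR_n ≈ 221 kip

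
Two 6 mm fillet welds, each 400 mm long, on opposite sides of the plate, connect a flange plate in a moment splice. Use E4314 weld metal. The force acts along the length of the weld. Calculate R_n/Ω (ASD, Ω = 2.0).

R_n/Ω ≈ 438 kN

E43XX → F_EXX = 430 MPa.
Effective throat t_e = 0.707 × 6 = 4.242 mm.
Total length L = 800 mm; A_we = 4.242 × 800 = 3394 mm².
F_nw = 0.6 F_EXX = 0.6 × 430 = 258 MPa.
R_n = 258 × 3394 × 10⁻³ = 875.5 kN; R_n/Ω = 875.5/2.0 = 437.8 kN.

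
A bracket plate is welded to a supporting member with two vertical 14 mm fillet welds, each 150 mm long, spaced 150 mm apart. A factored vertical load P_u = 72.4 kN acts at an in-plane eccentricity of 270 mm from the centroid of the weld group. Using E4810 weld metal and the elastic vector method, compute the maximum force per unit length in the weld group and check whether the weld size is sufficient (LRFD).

E48XX → F_EXX = 480 MPa.
Total weld length L_w = 300 mm. Treat welds as unit-width lines.
Polar moment about centroid: J = 2[d³/12 + d(b/2)²] = 2[150³/12 + 150×75²] = 2250000 mm³.
Direct shear f_v = P/L_w = 72.4×10³ / 300 = 241.3 N/mm (vertical).
Torsion M = P·e = 72.4×10³ × 270 = 19548000 N·mm.
Critical point at (x, y) = (75, 75) from centroid. f_tx = M·y/J = 651.6 N/mm; f_ty = M·x/J = 651.6 N/mm.
Resultant f_max = √[f_tx² + (f_v + f_ty)²] = √[651.6² + (241.3 + 651.6)²] = 1105 N/mm.
Capacity per unit length: φr_n = 0.75 × 0.6 × 480 × (0.707 × 14) = 2138 N/mm.
1105 ≤ 2138 → adequate.

f_max ≈ 1110 N/mm; adequate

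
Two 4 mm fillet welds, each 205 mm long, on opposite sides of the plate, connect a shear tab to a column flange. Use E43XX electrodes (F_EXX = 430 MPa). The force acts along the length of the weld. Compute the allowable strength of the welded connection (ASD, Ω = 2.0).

Effective throat t_e = 0.707 × 4 = 2.828 mm.
Total length L = 410 mm; A_we = 2.828 × 410 = 1159 mm².
F_nw = 0.6 F_EXX = 0.6 × 430 = 258 MPa.
R_n = 258 × 1159 × 10⁻³ = 299.1 kN; R_n/Ω = 299.1/2.0 = 149.6 kN.

R_n/Ω ≈ 150 kN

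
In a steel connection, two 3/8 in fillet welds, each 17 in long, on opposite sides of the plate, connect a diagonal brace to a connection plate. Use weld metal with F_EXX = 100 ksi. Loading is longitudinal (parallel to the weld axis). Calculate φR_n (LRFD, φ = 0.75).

Effective throat t_e = 0.707 × 0.375 = 0.2651 in.
Total length L = 34 in; A_we = 0.2651 × 34 = 9.014 in².
F_nw = 0.6 F_EXX = 0.6 × 100 = 60 ksi.
φR_n = 0.75 × 60 × 9.014 = 405.6 kip.

φR_n ≈ 406 kip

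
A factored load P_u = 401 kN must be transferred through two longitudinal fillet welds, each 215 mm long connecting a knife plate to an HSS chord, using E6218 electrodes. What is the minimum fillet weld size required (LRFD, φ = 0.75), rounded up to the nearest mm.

w = 5 mm

E62XX → F_EXX = 620 MPa.
Total weld length L = 430 mm.
Required throat t_e = P_u / (φ × 0.6 F_EXX × L) = 401 / (0.75 × 0.6 × 620 × 430 × 10⁻³) = 3.343 mm.
Required leg w = t_e / 0.707 = 4.728 mm → use 5 mm.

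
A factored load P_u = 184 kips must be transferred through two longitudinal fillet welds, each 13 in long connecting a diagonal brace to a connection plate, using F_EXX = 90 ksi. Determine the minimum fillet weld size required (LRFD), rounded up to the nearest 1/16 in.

w = 1/4 in

Total weld length L = 26 in.
Required throat t_e = P_u / (φ × 0.6 F_EXX × L) = 184 / (0.75 × 0.6 × 90 × 26) = 0.1747 in.
Required leg w = t_e / 0.707 = 0.2472 in → use 1/4 in.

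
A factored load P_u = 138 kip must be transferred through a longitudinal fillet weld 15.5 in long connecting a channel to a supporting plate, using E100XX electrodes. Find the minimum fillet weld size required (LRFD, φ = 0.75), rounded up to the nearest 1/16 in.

E100XX → F_EXX = 100 ksi.
Total weld length L = 15.5 in.
Required throat t_e = P_u / (φ × 0.6 F_EXX × L) = 138 / (0.75 × 0.6 × 100 × 15.5) = 0.1978 in.
Required leg w = t_e / 0.707 = 0.2798 in → use 5/16 in.

w = 5/16 in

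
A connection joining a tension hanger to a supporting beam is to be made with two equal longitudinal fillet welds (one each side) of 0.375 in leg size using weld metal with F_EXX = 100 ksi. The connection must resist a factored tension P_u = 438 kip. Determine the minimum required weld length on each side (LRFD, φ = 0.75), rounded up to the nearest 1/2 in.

Throat t_e = 0.707 × 0.375 = 0.2651 in.
φr_n = 0.75 × 0.6 × 100 × 0.2651 = 11.93 kip/in.
L_req = P_u / φr_n = 438 / 11.93 = 36.71 in total.
Per side: 36.71 / 2 = 18.36 in.
Round up → use L = 18.5 in on each side.

L = 18.5 in on each side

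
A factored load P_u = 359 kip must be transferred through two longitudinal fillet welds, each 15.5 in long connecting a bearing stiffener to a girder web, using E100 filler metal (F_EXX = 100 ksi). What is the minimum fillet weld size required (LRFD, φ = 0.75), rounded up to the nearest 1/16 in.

Total weld length L = 31 in.
Required throat t_e = P_u / (φ × 0.6 F_EXX × L) = 359 / (0.75 × 0.6 × 100 × 31) = 0.2573 in.
Required leg w = t_e / 0.707 = 0.364 in → use 3/8 in.

w = 3/8 in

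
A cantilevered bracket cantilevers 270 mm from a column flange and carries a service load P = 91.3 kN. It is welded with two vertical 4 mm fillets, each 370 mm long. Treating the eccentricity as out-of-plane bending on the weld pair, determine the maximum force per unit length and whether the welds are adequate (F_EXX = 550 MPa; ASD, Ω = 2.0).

L_w = 2 × 370 = 740 mm; section modulus (unit throat) S = 2 × L²/6 = 45630 mm².
Direct shear f_v = P/L_w = 91.3×10³/740 = 123.4 N/mm.
Moment M = P × e = 91.3×10³ × 270 = 24651000 N·mm; bending f_b = M/S = 540.2 N/mm.
f_max = √(f_v² + f_b²) = √(123.4² + 540.2²) = 554.1 N/mm.
r_n/Ω = (1/2.0) × 0.6 × 550 × (0.707 × 4) = 466.6 N/mm → NOT adequate.

f_max ≈ 554 N/mm; NOT adequate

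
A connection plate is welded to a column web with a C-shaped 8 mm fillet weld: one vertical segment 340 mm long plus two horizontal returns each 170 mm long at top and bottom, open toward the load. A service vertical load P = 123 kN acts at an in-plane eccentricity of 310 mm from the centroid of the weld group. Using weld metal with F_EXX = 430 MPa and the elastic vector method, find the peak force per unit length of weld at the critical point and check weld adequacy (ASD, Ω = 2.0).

f_max ≈ 659 N/mm; adequate

Total weld length L_w = 680 mm. Treat welds as unit-width lines.
Centroid: x̄ = 2×170×85 / 680 = 42.5 mm from the vertical weld.
Polar moment about centroid: J = I_x + I_y = [340³/12 + 2×170×170²] + [340×42.5² + 2(170³/12 + 170×42.5²)] = 15150000 mm³.
Direct shear f_v = P/L_w = 123×10³ / 680 = 180.9 N/mm (vertical).
Torsion M = P·e = 123×10³ × 310 = 38130000 N·mm.
Critical point at (x, y) = (127.5, 170) from centroid. f_tx = M·y/J = 427.9 N/mm; f_ty = M·x/J = 320.9 N/mm.
Resultant f_max = √[f_tx² + (f_v + f_ty)²] = √[427.9² + (180.9 + 320.9)²] = 659.5 N/mm.
Capacity per unit length: r_n/Ω = (1/2.0) × 0.6 × 430 × (0.707 × 8) = 729.6 N/mm.
659.5 ≤ 729.6 → adequate.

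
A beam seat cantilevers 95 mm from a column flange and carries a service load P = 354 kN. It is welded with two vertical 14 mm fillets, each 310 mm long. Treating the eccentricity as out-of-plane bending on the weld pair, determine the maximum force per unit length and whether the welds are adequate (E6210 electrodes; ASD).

f_max ≈ 1200 N/mm; adequate

E62XX → F_EXX = 620 MPa.
L_w = 2 × 310 = 620 mm; section modulus (unit throat) S = 2 × L²/6 = 32030 mm².
Direct shear f_v = P/L_w = 354×10³/620 = 571 N/mm.
Moment M = P × e = 354×10³ × 95 = 33630000 N·mm; bending f_b = M/S = 1050 N/mm.
f_max = √(f_v² + f_b²) = √(571² + 1050²) = 1195 N/mm.
r_n/Ω = (1/2.0) × 0.6 × 620 × (0.707 × 14) = 1841 N/mm → adequate.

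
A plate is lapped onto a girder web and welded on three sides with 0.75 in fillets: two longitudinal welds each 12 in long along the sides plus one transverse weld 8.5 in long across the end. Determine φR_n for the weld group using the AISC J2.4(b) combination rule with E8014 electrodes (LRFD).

E80XX → F_EXX = 80 ksi.
t_e = 0.707 × 0.75 = 0.5302 in.
R_nwl = 0.6 × 80 × 0.5302 × 24 = 610.8 kips (longitudinal, 2 welds).
R_nwt = 0.6 × 80 × 0.5302 × 8.5 = 216.3 kips (transverse, base value).
(i) R_nwl + R_nwt = 827.2 kips; (ii) 0.85 R_nwl + 1.5 R_nwt = 843.7 kips.
R_n = max = 843.7 kips [governs: (ii)]; φR_n = 632.8 kips.

φR_n ≈ 633 kips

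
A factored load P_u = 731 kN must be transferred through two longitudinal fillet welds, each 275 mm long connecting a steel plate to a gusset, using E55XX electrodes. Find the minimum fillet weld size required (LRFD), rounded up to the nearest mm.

E55XX → F_EXX = 550 MPa.
Total weld length L = 550 mm.
Required throat t_e = P_u / (φ × 0.6 F_EXX × L) = 731 / (0.75 × 0.6 × 550 × 550 × 10⁻³) = 5.37 mm.
Required leg w = t_e / 0.707 = 7.596 mm → use 8 mm.

w = 8 mm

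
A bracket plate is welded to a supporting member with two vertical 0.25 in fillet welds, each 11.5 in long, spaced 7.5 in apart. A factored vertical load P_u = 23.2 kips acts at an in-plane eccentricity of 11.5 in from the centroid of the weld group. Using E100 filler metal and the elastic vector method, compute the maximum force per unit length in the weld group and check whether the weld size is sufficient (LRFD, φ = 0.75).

E100XX → F_EXX = 100 ksi.
Total weld length L_w = 23 in. Treat welds as unit-width lines.
Polar moment about centroid: J = 2[d³/12 + d(b/2)²] = 2[11.5³/12 + 11.5×3.75²] = 576.9 in³.
Direct shear f_v = P/L_w = 23.2 / 23 = 1.009 kip/in (vertical).
Torsion M = P·e = 23.2 × 11.5 = 266.8 kip·in.
Critical point at (x, y) = (3.75, 5.75) from centroid. f_tx = M·y/J = 2.659 kip/in; f_ty = M·x/J = 1.734 kip/in.
Resultant f_max = √[f_tx² + (f_v + f_ty)²] = √[2.659² + (1.009 + 1.734)²] = 3.82 kip/in.
Capacity per unit length: φr_n = 0.75 × 0.6 × 100 × (0.707 × 0.25) = 7.954 kip/in.
3.82 ≤ 7.954 → adequate.

f_max ≈ 3.82 kip/in; adequate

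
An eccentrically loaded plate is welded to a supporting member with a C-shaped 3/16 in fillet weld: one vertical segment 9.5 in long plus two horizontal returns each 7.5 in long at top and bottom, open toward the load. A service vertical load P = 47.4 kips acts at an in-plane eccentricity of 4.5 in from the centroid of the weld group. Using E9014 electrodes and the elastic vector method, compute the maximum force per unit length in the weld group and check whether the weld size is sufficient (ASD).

E90XX → F_EXX = 90 ksi.
Total weld length L_w = 24.5 in. Treat welds as unit-width lines.
Centroid: x̄ = 2×7.5×3.75 / 24.5 = 2.296 in from the vertical weld.
Polar moment about centroid: J = I_x + I_y = [9.5³/12 + 2×7.5×4.75²] + [9.5×2.296² + 2(7.5³/12 + 7.5×1.454²)] = 562 in³.
Direct shear f_v = P/L_w = 47.4 / 24.5 = 1.935 kip/in (vertical).
Torsion M = P·e = 47.4 × 4.5 = 213.3 kip·in.
Critical point at (x, y) = (5.204, 4.75) from centroid. f_tx = M·y/J = 1.803 kip/in; f_ty = M·x/J = 1.975 kip/in.
Resultant f_max = √[f_tx² + (f_v + f_ty)²] = √[1.803² + (1.935 + 1.975)²] = 4.305 kip/in.
Capacity per unit length: r_n/Ω = (1/2.0) × 0.6 × 90 × (0.707 × 0.1875) = 3.579 kip/in.
4.305 > 3.579 → NOT adequate.

f_max ≈ 4.31 kip/in; NOT adequate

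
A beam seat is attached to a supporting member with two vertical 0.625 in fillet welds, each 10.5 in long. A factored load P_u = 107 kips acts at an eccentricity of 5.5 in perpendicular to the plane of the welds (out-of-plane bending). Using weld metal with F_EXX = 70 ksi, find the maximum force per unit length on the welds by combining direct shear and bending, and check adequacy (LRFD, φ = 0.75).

f_max ≈ 16.8 kip/in; NOT adequate

L_w = 2 × 10.5 = 21 in; section modulus (unit throat) S = 2 × L²/6 = 36.75 in².
Direct shear f_v = P/L_w = 107/21 = 5.095 kip/in.
Moment M = P × e = 107 × 5.5 = 588.5 kip·in; bending f_b = M/S = 16.01 kip/in.
f_max = √(f_v² + f_b²) = √(5.095² + 16.01²) = 16.8 kip/in.
φr_n = 0.75 × 0.6 × 70 × (0.707 × 0.625) = 13.92 kip/in → NOT adequate.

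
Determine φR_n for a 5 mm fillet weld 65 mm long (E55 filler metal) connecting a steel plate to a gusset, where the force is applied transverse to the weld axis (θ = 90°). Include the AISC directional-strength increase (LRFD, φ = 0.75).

φR_n ≈ 85.3 kN

E55XX → F_EXX = 550 MPa.
t_e = 0.707 × 5 = 3.535 mm; A_we = 3.535 × 65 = 229.8 mm².
Directional factor: 1.0 + 0.5 sin^1.5(90°) = 1.5.
F_nw = 0.6 × 550 × 1.5 = 495 MPa.
φR_n = 0.75 × 495 × 229.8 × 10⁻³ = 85.3 kN.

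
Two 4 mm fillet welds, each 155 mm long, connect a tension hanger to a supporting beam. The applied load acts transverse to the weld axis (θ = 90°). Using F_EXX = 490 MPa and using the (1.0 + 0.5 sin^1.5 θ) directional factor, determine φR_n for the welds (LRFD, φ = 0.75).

φR_n ≈ 290 kN

t_e = 0.707 × 4 = 2.828 mm; A_we = 2.828 × 310 = 876.7 mm².
Directional factor: 1.0 + 0.5 sin^1.5(90°) = 1.5.
F_nw = 0.6 × 490 × 1.5 = 441 MPa.
φR_n = 0.75 × 441 × 876.7 × 10⁻³ = 290 kN.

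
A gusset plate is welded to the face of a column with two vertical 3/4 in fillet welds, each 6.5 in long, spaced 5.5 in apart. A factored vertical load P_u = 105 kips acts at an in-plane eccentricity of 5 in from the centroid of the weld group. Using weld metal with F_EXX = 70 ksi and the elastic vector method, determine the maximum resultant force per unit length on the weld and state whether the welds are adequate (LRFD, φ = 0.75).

Total weld length L_w = 13 in. Treat welds as unit-width lines.
Polar moment about centroid: J = 2[d³/12 + d(b/2)²] = 2[6.5³/12 + 6.5×2.75²] = 144.1 in³.
Direct shear f_v = P/L_w = 105 / 13 = 8.077 kip/in (vertical).
Torsion M = P·e = 105 × 5 = 525 kip·in.
Critical point at (x, y) = (2.75, 3.25) from centroid. f_tx = M·y/J = 11.84 kip/in; f_ty = M·x/J = 10.02 kip/in.
Resultant f_max = √[f_tx² + (f_v + f_ty)²] = √[11.84² + (8.077 + 10.02)²] = 21.63 kip/in.
Capacity per unit length: φr_n = 0.75 × 0.6 × 70 × (0.707 × 0.75) = 16.7 kip/in.
21.63 > 16.7 → NOT adequate.

f_max ≈ 21.6 kip/in; NOT adequate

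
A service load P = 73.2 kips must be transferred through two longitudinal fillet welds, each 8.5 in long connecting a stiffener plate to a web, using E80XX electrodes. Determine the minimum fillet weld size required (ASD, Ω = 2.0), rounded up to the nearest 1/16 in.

w = 5/16 in

E80XX → F_EXX = 80 ksi.
Total weld length L = 17 in.
Required throat t_e = P × Ω / (0.6 F_EXX × L) = 73.2 × 2.0 / (0.6 × 80 × 17) = 0.1794 in.
Required leg w = t_e / 0.707 = 0.2538 in → use 5/16 in.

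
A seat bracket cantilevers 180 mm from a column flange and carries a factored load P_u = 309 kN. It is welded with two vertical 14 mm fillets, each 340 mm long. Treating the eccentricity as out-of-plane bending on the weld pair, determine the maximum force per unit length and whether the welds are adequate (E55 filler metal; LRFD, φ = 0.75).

f_max ≈ 1510 N/mm; adequate

E55XX → F_EXX = 550 MPa.
L_w = 2 × 340 = 680 mm; section modulus (unit throat) S = 2 × L²/6 = 38530 mm².
Direct shear f_v = P/L_w = 309×10³/680 = 454.4 N/mm.
Moment M = P × e = 309×10³ × 180 = 55620000 N·mm; bending f_b = M/S = 1443 N/mm.
f_max = √(f_v² + f_b²) = √(454.4² + 1443²) = 1513 N/mm.
φr_n = 0.75 × 0.6 × 550 × (0.707 × 14) = 2450 N/mm → adequate.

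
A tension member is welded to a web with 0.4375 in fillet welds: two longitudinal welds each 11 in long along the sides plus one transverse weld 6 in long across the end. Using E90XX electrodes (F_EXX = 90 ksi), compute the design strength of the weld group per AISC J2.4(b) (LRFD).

φR_n ≈ 351 kips

t_e = 0.707 × 0.4375 = 0.3093 in.
R_nwl = 0.6 × 90 × 0.3093 × 22 = 367.5 kips (longitudinal, 2 welds).
R_nwt = 0.6 × 90 × 0.3093 × 6 = 100.2 kips (transverse, base value).
(i) R_nwl + R_nwt = 467.7 kips; (ii) 0.85 R_nwl + 1.5 R_nwt = 462.7 kips.
R_n = max = 467.7 kips [governs: (i)]; φR_n = 350.8 kips.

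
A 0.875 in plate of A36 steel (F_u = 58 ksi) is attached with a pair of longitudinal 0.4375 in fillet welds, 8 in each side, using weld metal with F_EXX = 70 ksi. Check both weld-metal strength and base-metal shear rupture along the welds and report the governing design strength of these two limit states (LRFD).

t_e = 0.707 × 0.4375 = 0.3093 in; L = 16 in.
Weld metal: φR_n = 0.75 × 0.6 × 70 × 0.3093 × 16 = 155.9 kip.
Base metal (shear rupture): φR_n = 0.75 × 0.6 × 58 × 0.875 × 16 = 365.4 kip.
Governing: weld metal.

φR_n ≈ 156 kip (weld metal governs)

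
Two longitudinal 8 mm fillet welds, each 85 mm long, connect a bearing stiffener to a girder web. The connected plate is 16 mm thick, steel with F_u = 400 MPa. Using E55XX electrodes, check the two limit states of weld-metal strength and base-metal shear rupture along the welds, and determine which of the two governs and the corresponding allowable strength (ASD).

R_n/Ω ≈ 159 kN (weld metal governs)

E55XX → F_EXX = 550 MPa.
t_e = 0.707 × 8 = 5.656 mm; L = 170 mm.
Weld metal: R_n/Ω = (1/2.0) × 0.6 × 550 × 5.656 × 170 × 10⁻³ = 158.7 kN.
Base metal (shear rupture): R_n/Ω = (1/2.0) × 0.6 × 400 × 16 × 170 × 10⁻³ = 326.4 kN.
Governing: weld metal.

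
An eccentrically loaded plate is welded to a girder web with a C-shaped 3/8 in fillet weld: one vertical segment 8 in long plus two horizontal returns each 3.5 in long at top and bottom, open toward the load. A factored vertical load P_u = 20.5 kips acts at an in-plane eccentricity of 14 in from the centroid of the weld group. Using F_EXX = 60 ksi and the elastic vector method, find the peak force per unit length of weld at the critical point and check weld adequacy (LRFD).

f_max ≈ 8.81 kip/in; NOT adequate

Total weld length L_w = 15 in. Treat welds as unit-width lines.
Centroid: x̄ = 2×3.5×1.75 / 15 = 0.8167 in from the vertical weld.
Polar moment about centroid: J = I_x + I_y = [8³/12 + 2×3.5×4²] + [8×0.8167² + 2(3.5³/12 + 3.5×0.9333²)] = 173.2 in³.
Direct shear f_v = P/L_w = 20.5 / 15 = 1.367 kip/in (vertical).
Torsion M = P·e = 20.5 × 14 = 287 kip·in.
Critical point at (x, y) = (2.683, 4) from centroid. f_tx = M·y/J = 6.626 kip/in; f_ty = M·x/J = 4.445 kip/in.
Resultant f_max = √[f_tx² + (f_v + f_ty)²] = √[6.626² + (1.367 + 4.445)²] = 8.814 kip/in.
Capacity per unit length: φr_n = 0.75 × 0.6 × 60 × (0.707 × 0.375) = 7.158 kip/in.
8.814 > 7.158 → NOT adequate.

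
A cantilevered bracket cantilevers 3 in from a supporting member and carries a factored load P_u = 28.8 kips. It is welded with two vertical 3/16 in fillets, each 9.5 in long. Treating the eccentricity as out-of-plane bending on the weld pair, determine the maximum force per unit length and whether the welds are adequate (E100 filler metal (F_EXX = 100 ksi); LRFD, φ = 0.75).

f_max ≈ 3.25 kip/in; adequate

L_w = 2 × 9.5 = 19 in; section modulus (unit throat) S = 2 × L²/6 = 30.08 in².
Direct shear f_v = P/L_w = 28.8/19 = 1.516 kip/in.
Moment M = P × e = 28.8 × 3 = 86.4 kip·in; bending f_b = M/S = 2.872 kip/in.
f_max = √(f_v² + f_b²) = √(1.516² + 2.872²) = 3.247 kip/in.
φr_n = 0.75 × 0.6 × 100 × (0.707 × 0.1875) = 5.965 kip/in → adequate.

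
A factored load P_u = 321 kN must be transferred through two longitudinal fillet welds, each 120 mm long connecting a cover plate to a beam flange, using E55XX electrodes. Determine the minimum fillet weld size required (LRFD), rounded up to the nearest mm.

E55XX → F_EXX = 550 MPa.
Total weld length L = 240 mm.
Required throat t_e = P_u / (φ × 0.6 F_EXX × L) = 321 / (0.75 × 0.6 × 550 × 240 × 10⁻³) = 5.404 mm.
Required leg w = t_e / 0.707 = 7.644 mm → use 8 mm.

w = 8 mm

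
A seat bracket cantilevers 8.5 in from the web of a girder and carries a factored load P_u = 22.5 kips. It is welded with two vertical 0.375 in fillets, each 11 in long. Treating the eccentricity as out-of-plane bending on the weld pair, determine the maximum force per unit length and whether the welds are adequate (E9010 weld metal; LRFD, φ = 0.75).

E90XX → F_EXX = 90 ksi.
L_w = 2 × 11 = 22 in; section modulus (unit throat) S = 2 × L²/6 = 40.33 in².
Direct shear f_v = P/L_w = 22.5/22 = 1.023 kip/in.
Moment M = P × e = 22.5 × 8.5 = 191.25 kip·in; bending f_b = M/S = 4.742 kip/in.
f_max = √(f_v² + f_b²) = √(1.023² + 4.742²) = 4.851 kip/in.
φr_n = 0.75 × 0.6 × 90 × (0.707 × 0.375) = 10.74 kip/in → adequate.

f_max ≈ 4.85 kip/in; adequate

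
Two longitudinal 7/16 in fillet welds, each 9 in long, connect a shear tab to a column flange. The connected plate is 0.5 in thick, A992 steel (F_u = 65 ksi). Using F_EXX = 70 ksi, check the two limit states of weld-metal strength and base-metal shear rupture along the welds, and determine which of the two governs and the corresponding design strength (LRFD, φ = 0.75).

t_e = 0.707 × 0.4375 = 0.3093 in; L = 18 in.
Weld metal: φR_n = 0.75 × 0.6 × 70 × 0.3093 × 18 = 175.4 kips.
Base metal (shear rupture): φR_n = 0.75 × 0.6 × 65 × 0.5 × 18 = 263.2 kips.
Governing: weld metal.

φR_n ≈ 175 kips (weld metal governs)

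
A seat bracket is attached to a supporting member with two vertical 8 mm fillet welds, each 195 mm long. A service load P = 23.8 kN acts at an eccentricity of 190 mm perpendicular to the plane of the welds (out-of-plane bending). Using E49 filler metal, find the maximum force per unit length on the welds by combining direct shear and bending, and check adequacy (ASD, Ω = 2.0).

E49XX → F_EXX = 490 MPa.
L_w = 2 × 195 = 390 mm; section modulus (unit throat) S = 2 × L²/6 = 12680 mm².
Direct shear f_v = P/L_w = 23.8×10³/390 = 61.03 N/mm.
Moment M = P × e = 23.8×10³ × 190 = 4522000 N·mm; bending f_b = M/S = 356.8 N/mm.
f_max = √(f_v² + f_b²) = √(61.03² + 356.8²) = 361.9 N/mm.
r_n/Ω = (1/2.0) × 0.6 × 490 × (0.707 × 8) = 831.4 N/mm → adequate.

f_max ≈ 362 N/mm; adequate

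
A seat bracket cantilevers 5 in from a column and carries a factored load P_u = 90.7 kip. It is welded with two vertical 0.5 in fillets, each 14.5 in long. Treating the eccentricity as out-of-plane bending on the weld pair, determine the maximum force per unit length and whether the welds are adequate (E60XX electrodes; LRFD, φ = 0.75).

E60XX → F_EXX = 60 ksi.
L_w = 2 × 14.5 = 29 in; section modulus (unit throat) S = 2 × L²/6 = 70.08 in².
Direct shear f_v = P/L_w = 90.7/29 = 3.128 kip/in.
Moment M = P × e = 90.7 × 5 = 453.5 kip·in; bending f_b = M/S = 6.471 kip/in.
f_max = √(f_v² + f_b²) = √(3.128² + 6.471²) = 7.187 kip/in.
φr_n = 0.75 × 0.6 × 60 × (0.707 × 0.5) = 9.544 kip/in → adequate.

f_max ≈ 7.19 kip/in; adequate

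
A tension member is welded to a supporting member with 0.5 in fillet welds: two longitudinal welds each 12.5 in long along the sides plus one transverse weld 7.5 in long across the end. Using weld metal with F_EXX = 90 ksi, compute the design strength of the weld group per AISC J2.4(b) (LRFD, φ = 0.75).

t_e = 0.707 × 0.5 = 0.3535 in.
R_nwl = 0.6 × 90 × 0.3535 × 25 = 477.2 kips (longitudinal, 2 welds).
R_nwt = 0.6 × 90 × 0.3535 × 7.5 = 143.2 kips (transverse, base value).
(i) R_nwl + R_nwt = 620.4 kips; (ii) 0.85 R_nwl + 1.5 R_nwt = 620.4 kips.
R_n = max = 620.4 kips [governs: (ii)]; φR_n = 465.3 kips.

φR_n ≈ 465 kips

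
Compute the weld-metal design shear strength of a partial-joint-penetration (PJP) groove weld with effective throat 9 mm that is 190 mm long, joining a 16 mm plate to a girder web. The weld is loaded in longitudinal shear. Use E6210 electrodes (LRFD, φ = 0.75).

φR_n ≈ 477 kN

E62XX → F_EXX = 620 MPa.
Effective throat (given) t_e = 9 mm.
A_we = 9 × 190 = 1710 mm².
F_nw = 0.6 F_EXX = 372 MPa.
φR_n = 0.75 × 372 × 1710 × 10⁻³ = 477.1 kN.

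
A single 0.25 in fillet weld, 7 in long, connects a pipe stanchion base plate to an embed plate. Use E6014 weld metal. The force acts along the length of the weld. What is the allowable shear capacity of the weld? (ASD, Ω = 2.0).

R_n/Ω ≈ 22.3 kips

E60XX → F_EXX = 60 ksi.
Effective throat t_e = 0.707 × 0.25 = 0.1767 in.
Total length L = 7 in; A_we = 0.1767 × 7 = 1.237 in².
F_nw = 0.6 F_EXX = 0.6 × 60 = 36 ksi.
R_n = 36 × 1.237 = 44.54 kips; R_n/Ω = 44.54/2.0 = 22.27 kips.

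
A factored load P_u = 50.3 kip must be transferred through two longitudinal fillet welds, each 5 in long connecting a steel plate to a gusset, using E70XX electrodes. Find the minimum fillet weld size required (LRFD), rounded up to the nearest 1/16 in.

w = 1/4 in

E70XX → F_EXX = 70 ksi.
Total weld length L = 10 in.
Required throat t_e = P_u / (φ × 0.6 F_EXX × L) = 50.3 / (0.75 × 0.6 × 70 × 10) = 0.1597 in.
Required leg w = t_e / 0.707 = 0.2259 in → use 1/4 in.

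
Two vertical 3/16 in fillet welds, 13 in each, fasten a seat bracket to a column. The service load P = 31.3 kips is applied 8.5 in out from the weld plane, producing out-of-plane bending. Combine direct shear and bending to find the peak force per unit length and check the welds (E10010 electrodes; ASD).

E100XX → F_EXX = 100 ksi.
L_w = 2 × 13 = 26 in; section modulus (unit throat) S = 2 × L²/6 = 56.33 in².
Direct shear f_v = P/L_w = 31.3/26 = 1.204 kip/in.
Moment M = P × e = 31.3 × 8.5 = 266.05 kip·in; bending f_b = M/S = 4.723 kip/in.
f_max = √(f_v² + f_b²) = √(1.204² + 4.723²) = 4.874 kip/in.
r_n/Ω = (1/2.0) × 0.6 × 100 × (0.707 × 0.1875) = 3.977 kip/in → NOT adequate.

f_max ≈ 4.87 kip/in; NOT adequate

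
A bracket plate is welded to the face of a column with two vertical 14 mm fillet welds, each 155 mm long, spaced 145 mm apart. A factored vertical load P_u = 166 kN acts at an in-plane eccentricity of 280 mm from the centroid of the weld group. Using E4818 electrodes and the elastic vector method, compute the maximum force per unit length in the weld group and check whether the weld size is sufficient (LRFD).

E48XX → F_EXX = 480 MPa.
Total weld length L_w = 310 mm. Treat welds as unit-width lines.
Polar moment about centroid: J = 2[d³/12 + d(b/2)²] = 2[155³/12 + 155×72.5²] = 2250000 mm³.
Direct shear f_v = P/L_w = 166×10³ / 310 = 535.5 N/mm (vertical).
Torsion M = P·e = 166×10³ × 280 = 46480000 N·mm.
Critical point at (x, y) = (72.5, 77.5) from centroid. f_tx = M·y/J = 1601 N/mm; f_ty = M·x/J = 1498 N/mm.
Resultant f_max = √[f_tx² + (f_v + f_ty)²] = √[1601² + (535.5 + 1498)²] = 2588 N/mm.
Capacity per unit length: φr_n = 0.75 × 0.6 × 480 × (0.707 × 14) = 2138 N/mm.
2588 > 2138 → NOT adequate.

f_max ≈ 2590 N/mm; NOT adequate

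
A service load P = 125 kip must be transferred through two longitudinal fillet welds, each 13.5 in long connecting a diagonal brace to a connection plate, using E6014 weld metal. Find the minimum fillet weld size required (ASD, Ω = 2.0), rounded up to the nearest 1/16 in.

E60XX → F_EXX = 60 ksi.
Total weld length L = 27 in.
Required throat t_e = P × Ω / (0.6 F_EXX × L) = 125 × 2.0 / (0.6 × 60 × 27) = 0.2572 in.
Required leg w = t_e / 0.707 = 0.3638 in → use 3/8 in.

w = 3/8 in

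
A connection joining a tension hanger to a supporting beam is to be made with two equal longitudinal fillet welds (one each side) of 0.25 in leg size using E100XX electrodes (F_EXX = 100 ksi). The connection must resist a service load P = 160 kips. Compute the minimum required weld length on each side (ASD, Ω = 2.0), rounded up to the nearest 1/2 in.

Throat t_e = 0.707 × 0.25 = 0.1767 in.
r_n/Ω = (0.6 × 100 × 0.1767) / 2.0 = 5.302 kip/in.
L_req = P / (r_n/Ω) = 160 / 5.302 = 30.17 in total.
Per side: 30.17 / 2 = 15.09 in.
Round up → use L = 15.5 in on each side.

L = 15.5 in on each side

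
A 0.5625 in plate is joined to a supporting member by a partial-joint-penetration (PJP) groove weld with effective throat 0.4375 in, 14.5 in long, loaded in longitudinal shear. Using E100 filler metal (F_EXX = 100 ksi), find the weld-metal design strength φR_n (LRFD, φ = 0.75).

Effective throat (given) t_e = 0.4375 in.
A_we = 0.4375 × 14.5 = 6.344 in².
F_nw = 0.6 F_EXX = 60 ksi.
φR_n = 0.75 × 60 × 6.344 = 285.5 kips.

φR_n ≈ 285 kips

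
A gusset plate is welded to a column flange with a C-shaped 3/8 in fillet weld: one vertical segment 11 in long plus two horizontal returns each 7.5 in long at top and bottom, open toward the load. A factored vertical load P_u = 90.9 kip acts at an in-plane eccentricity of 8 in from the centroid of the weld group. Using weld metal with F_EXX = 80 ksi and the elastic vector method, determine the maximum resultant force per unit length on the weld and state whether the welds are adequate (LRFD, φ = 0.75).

f_max ≈ 10.4 kip/in; NOT adequate

Total weld length L_w = 26 in. Treat welds as unit-width lines.
Centroid: x̄ = 2×7.5×3.75 / 26 = 2.163 in from the vertical weld.
Polar moment about centroid: J = I_x + I_y = [11³/12 + 2×7.5×5.5²] + [11×2.163² + 2(7.5³/12 + 7.5×1.587²)] = 724.2 in³.
Direct shear f_v = P/L_w = 90.9 / 26 = 3.496 kip/in (vertical).
Torsion M = P·e = 90.9 × 8 = 727.2 kip·in.
Critical point at (x, y) = (5.337, 5.5) from centroid. f_tx = M·y/J = 5.523 kip/in; f_ty = M·x/J = 5.358 kip/in.
Resultant f_max = √[f_tx² + (f_v + f_ty)²] = √[5.523² + (3.496 + 5.358)²] = 10.44 kip/in.
Capacity per unit length: φr_n = 0.75 × 0.6 × 80 × (0.707 × 0.375) = 9.544 kip/in.
10.44 > 9.544 → NOT adequate.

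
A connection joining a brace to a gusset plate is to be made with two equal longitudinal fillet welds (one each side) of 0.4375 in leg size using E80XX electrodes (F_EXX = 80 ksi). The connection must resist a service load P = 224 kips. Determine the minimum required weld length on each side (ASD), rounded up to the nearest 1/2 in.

L = 15.5 in on each side

Throat t_e = 0.707 × 0.4375 = 0.3093 in.
r_n/Ω = (0.6 × 80 × 0.3093) / 2.0 = 7.423 kip/in.
L_req = P / (r_n/Ω) = 224 / 7.423 = 30.17 in total.
Per side: 30.17 / 2 = 15.09 in.
Round up → use L = 15.5 in on each side.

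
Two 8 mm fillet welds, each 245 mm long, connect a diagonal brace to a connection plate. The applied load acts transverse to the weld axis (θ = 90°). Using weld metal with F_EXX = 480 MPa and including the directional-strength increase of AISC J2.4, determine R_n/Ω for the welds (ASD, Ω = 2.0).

t_e = 0.707 × 8 = 5.656 mm; A_we = 5.656 × 490 = 2771 mm².
Directional factor: 1.0 + 0.5 sin^1.5(90°) = 1.5.
F_nw = 0.6 × 480 × 1.5 = 432 MPa.
R_n/Ω = (432 × 2771) / 2.0 × 10⁻³ = 598.6 kN.

R_n/Ω ≈ 599 kN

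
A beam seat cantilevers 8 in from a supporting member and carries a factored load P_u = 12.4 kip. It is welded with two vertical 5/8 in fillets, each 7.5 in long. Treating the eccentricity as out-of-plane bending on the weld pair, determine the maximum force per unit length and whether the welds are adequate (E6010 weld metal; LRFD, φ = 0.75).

f_max ≈ 5.35 kip/in; adequate

E60XX → F_EXX = 60 ksi.
L_w = 2 × 7.5 = 15 in; section modulus (unit throat) S = 2 × L²/6 = 18.75 in².
Direct shear f_v = P/L_w = 12.4/15 = 0.8267 kip/in.
Moment M = P × e = 12.4 × 8 = 99.2 kip·in; bending f_b = M/S = 5.291 kip/in.
f_max = √(f_v² + f_b²) = √(0.8267² + 5.291²) = 5.355 kip/in.
φr_n = 0.75 × 0.6 × 60 × (0.707 × 0.625) = 11.93 kip/in → adequate.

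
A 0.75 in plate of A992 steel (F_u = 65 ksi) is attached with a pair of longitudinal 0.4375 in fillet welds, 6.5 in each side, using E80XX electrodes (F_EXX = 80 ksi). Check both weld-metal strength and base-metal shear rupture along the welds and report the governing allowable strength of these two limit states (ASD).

t_e = 0.707 × 0.4375 = 0.3093 in; L = 13 in.
Weld metal: R_n/Ω = (1/2.0) × 0.6 × 80 × 0.3093 × 13 = 96.51 kips.
Base metal (shear rupture): R_n/Ω = (1/2.0) × 0.6 × 65 × 0.75 × 13 = 190.1 kips.
Governing: weld metal.

R_n/Ω ≈ 96.5 kips (weld metal governs)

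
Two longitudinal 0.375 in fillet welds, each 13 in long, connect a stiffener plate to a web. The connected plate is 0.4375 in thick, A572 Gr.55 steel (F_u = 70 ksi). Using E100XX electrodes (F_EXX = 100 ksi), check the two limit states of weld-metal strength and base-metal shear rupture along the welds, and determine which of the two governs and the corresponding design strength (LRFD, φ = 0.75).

φR_n ≈ 310 kip (weld metal governs)

t_e = 0.707 × 0.375 = 0.2651 in; L = 26 in.
Weld metal: φR_n = 0.75 × 0.6 × 100 × 0.2651 × 26 = 310.2 kip.
Base metal (shear rupture): φR_n = 0.75 × 0.6 × 70 × 0.4375 × 26 = 358.3 kip.
Governing: weld metal.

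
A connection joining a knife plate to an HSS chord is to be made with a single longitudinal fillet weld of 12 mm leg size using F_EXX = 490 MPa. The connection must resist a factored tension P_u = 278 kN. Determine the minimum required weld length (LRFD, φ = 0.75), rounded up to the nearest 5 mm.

L = 150 mm

Throat t_e = 0.707 × 12 = 8.484 mm.
φr_n = 0.75 × 0.6 × 490 × 8.484 × 10⁻³ = 1.871 kN/mm.
L_req = P_u / φr_n = 278 / 1.871 = 148.6 mm total.
Round up → use L = 150 mm.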